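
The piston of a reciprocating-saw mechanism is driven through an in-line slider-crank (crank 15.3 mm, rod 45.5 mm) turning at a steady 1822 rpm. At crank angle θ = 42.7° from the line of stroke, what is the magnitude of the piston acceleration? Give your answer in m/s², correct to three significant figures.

430

ω = 2π·1822/60 = 190.8 rad/s
x(θ) = r cosθ + √(L² − r² sin²θ); with ω constant, a = ω²·d²x/dθ².
d²x/dθ² = −r cosθ − r²(cos2θ)/√u − r⁴ sin²2θ/(4u^{3/2}),  u = L² − r² sin²θ = 0.00196259 m².
Substituting r = 0.0153 m, L = 0.0455 m, θ = 42.7°: d²x/dθ² = -0.011825 m.
a = ω²·d²x/dθ² = (190.8)²·(-0.011825) = -430.46 m/s²;  |a| = 430.46 m/s².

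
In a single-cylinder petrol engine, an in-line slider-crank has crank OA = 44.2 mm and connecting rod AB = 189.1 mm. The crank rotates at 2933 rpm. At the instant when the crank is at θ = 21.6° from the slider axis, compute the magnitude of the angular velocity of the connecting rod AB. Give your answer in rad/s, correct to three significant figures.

ω = 307.1 rad/s (converted from 2933 rpm).
The rod makes angle φ with the slider axis where L sinφ = r sinθ; differentiating, L cosφ·φ̇ = r ω cosθ.
L cosφ = √(L² − r² sin²θ) = 0.1884 m.
|ω_rod| = r ω |cosθ| / √(L² − r² sin²θ) = 0.0442·307.1·0.92978/0.1884 = 66.998 rad/s.

67.0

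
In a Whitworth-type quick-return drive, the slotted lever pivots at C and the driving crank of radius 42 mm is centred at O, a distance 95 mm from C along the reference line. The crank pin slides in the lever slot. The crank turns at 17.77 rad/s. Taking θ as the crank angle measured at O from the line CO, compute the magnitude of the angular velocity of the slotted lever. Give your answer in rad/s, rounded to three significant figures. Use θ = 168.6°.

ω = 17.77 rad/s
Crank pin A relative to C: A = (d + r cosθ, r sinθ); lever angle φ = atan2(r sinθ, d + r cosθ).
Differentiating tanφ: φ̇ = rω(d cosθ + r)/(d² + r² + 2dr cosθ).
d² + r² + 2dr cosθ = |CA|² = 0.00296644 m²;  d cosθ + r = -0.051126 m.
|ω_lever| = |0.042·17.77·-0.051126| / 0.00296644 = 12.863 rad/s.

12.9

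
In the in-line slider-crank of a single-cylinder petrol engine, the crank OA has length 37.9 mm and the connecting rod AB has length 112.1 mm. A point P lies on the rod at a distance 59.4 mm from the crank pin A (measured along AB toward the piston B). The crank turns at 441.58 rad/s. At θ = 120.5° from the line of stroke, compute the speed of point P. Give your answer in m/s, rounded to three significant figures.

13.6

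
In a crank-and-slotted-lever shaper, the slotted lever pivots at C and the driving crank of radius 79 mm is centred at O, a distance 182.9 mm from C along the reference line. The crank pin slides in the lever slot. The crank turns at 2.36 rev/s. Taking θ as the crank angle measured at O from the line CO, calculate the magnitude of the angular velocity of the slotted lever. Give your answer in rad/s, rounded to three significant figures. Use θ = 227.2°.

2.64

ω = 14.83 rad/s (from 2.36 rev/s).
Crank pin A relative to C: A = (d + r cosθ, r sinθ); lever angle φ = atan2(r sinθ, d + r cosθ).
Differentiating tanφ: φ̇ = rω(d cosθ + r)/(d² + r² + 2dr cosθ).
d² + r² + 2dr cosθ = |CA|² = 0.0200588 m²;  d cosθ + r = -0.04527 m.
|ω_lever| = |0.079·14.83·-0.04527| / 0.0200588 = 2.6438 rad/s.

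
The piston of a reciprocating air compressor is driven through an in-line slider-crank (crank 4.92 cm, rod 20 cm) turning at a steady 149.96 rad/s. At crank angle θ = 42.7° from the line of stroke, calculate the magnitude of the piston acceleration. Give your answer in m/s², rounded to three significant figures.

ω = 150 rad/s
x(θ) = r cosθ + √(L² − r² sin²θ); with ω constant, a = ω²·d²x/dθ².
d²x/dθ² = −r cosθ − r²(cos2θ)/√u − r⁴ sin²2θ/(4u^{3/2}),  u = L² − r² sin²θ = 0.0388867 m².
Substituting r = 0.0492 m, L = 0.2 m, θ = 42.7°: d²x/dθ² = -0.037332 m.
a = ω²·d²x/dθ² = (150)²·(-0.037332) = -839.52 m/s²;  |a| = 839.52 m/s².

840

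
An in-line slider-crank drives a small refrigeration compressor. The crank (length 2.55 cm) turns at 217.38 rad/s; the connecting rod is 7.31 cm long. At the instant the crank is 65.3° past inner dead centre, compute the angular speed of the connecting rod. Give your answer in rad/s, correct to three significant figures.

33.4

ω = 217.4 rad/s
The rod makes angle φ with the slider axis where L sinφ = r sinθ; differentiating, L cosφ·φ̇ = r ω cosθ.
L cosφ = √(L² − r² sin²θ) = 0.069332 m.
|ω_rod| = r ω |cosθ| / √(L² − r² sin²θ) = 0.0255·217.4·0.41787/0.069332 = 33.409 rad/s.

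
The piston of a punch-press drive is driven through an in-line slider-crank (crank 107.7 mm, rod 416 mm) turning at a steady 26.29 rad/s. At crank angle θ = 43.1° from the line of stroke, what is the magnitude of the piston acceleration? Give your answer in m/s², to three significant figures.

56.0

ω = 26.29 rad/s
x(θ) = r cosθ + √(L² − r² sin²θ); with ω constant, a = ω²·d²x/dθ².
d²x/dθ² = −r cosθ − r²(cos2θ)/√u − r⁴ sin²2θ/(4u^{3/2}),  u = L² − r² sin²θ = 0.167641 m².
Substituting r = 0.1077 m, L = 0.416 m, θ = 43.1°: d²x/dθ² = -0.081004 m.
a = ω²·d²x/dθ² = (26.29)²·(-0.081004) = -55.987 m/s²;  |a| = 55.987 m/s².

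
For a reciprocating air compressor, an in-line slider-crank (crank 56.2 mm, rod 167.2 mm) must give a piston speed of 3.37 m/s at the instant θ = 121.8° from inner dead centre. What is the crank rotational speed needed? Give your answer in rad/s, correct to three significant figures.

86.6

For an in-line slider-crank, |v_piston| = rω|sinθ|·[1 + r cosθ/√(L² − r² sin²θ)].
With r = 0.0562 m, L = 0.1672 m, θ = 121.8°: the bracketed kinematic factor |dx/dθ| = 0.038936 m.
ω = v/|dx/dθ| = 3.37/0.038936 = 86.552 rad/s.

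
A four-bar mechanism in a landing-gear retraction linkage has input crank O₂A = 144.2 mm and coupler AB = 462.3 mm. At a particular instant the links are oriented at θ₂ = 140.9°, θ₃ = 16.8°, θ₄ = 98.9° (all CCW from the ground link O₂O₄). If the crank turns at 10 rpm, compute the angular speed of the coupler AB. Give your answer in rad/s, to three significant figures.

ω₂ = 1.047 rad/s (from 10 rpm).
Differentiating the loop-closure r₂e^{iθ₂}+r₃e^{iθ₃}=r₁+r₄e^{iθ₄} gives r₂ω₂e^{iθ₂}+r₃ω₃e^{iθ₃}=r₄ω₄e^{iθ₄}.
Eliminating the other unknown: ω₃ = r₂ω₂ sin(θ₄−θ₂) / [r₃ sin(θ₃−θ₄)].
Numerator sine = -0.66913; denominator sine = -0.99051.
Result = 0.1442·1.047·(-0.66913) / (0.4623·(-0.99051)) = +0.22066 rad/s; magnitude 0.22066 rad/s.

0.221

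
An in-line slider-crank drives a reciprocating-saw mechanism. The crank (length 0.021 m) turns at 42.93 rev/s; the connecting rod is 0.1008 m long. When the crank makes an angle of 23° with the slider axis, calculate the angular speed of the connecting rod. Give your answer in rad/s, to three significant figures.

51.9

ω = 269.7 rad/s (converted from 42.93 rev/s).
The rod makes angle φ with the slider axis where L sinφ = r sinθ; differentiating, L cosφ·φ̇ = r ω cosθ.
L cosφ = √(L² − r² sin²θ) = 0.10047 m.
|ω_rod| = r ω |cosθ| / √(L² − r² sin²θ) = 0.021·269.7·0.92050/0.10047 = 51.9 rad/s.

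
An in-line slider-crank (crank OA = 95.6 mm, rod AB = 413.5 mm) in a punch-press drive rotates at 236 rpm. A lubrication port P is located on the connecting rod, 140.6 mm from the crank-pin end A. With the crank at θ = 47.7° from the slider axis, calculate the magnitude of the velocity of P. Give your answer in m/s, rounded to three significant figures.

ω = 24.71 rad/s.  Crank-pin speed |V_A| = rω = 2.3626 m/s, perpendicular to OA.
Rod angle: sinφ = −(r/L) sinθ ⇒ φ = -9.846°; ω_rod = −rω cosθ/√(L²−r²sin²θ) = -3.9029 rad/s.
V_P = V_A + ω_rod × AP, with AP = 0.1406 m along the rod.
Components: V_Px = −rω sinθ − a·ω_rod·sinφ = -1.8413 m/s;  V_Py = rω cosθ + a·ω_rod·cosφ = +1.0494 m/s.
|V_P| = √(V_Px² + V_Py²) = 2.1194 m/s.

2.12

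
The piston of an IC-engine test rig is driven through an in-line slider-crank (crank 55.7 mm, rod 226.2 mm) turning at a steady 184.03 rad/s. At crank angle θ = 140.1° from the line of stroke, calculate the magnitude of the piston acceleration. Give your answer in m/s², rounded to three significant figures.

1360

ω = 184 rad/s
x(θ) = r cosθ + √(L² − r² sin²θ); with ω constant, a = ω²·d²x/dθ².
d²x/dθ² = −r cosθ − r²(cos2θ)/√u − r⁴ sin²2θ/(4u^{3/2}),  u = L² − r² sin²θ = 0.0498899 m².
Substituting r = 0.0557 m, L = 0.2262 m, θ = 140.1°: d²x/dθ² = +0.040062 m.
a = ω²·d²x/dθ² = (184)²·(+0.040062) = +1356.8 m/s²;  |a| = 1356.8 m/s².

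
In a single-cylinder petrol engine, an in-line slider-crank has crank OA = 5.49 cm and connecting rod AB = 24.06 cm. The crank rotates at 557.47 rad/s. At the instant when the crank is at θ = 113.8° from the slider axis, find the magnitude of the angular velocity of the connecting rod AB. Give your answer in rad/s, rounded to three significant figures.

ω = 557.5 rad/s
The rod makes angle φ with the slider axis where L sinφ = r sinθ; differentiating, L cosφ·φ̇ = r ω cosθ.
L cosφ = √(L² − r² sin²θ) = 0.2353 m.
|ω_rod| = r ω |cosθ| / √(L² − r² sin²θ) = 0.0549·557.5·0.40355/0.2353 = 52.489 rad/s.

52.5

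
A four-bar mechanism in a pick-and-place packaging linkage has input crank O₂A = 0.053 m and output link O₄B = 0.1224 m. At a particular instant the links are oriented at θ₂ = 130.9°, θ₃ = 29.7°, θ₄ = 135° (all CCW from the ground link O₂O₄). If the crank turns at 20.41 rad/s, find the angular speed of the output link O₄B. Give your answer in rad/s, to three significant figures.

8.99

ω₂ = 20.41 rad/s
Differentiating the loop-closure r₂e^{iθ₂}+r₃e^{iθ₃}=r₁+r₄e^{iθ₄} gives r₂ω₂e^{iθ₂}+r₃ω₃e^{iθ₃}=r₄ω₄e^{iθ₄}.
Eliminating the other unknown: ω₄ = r₂ω₂ sin(θ₂−θ₃) / [r₄ sin(θ₄−θ₃)].
Numerator sine = +0.98096; denominator sine = +0.96456.
Result = 0.053·20.41·(+0.98096) / (0.1224·(+0.96456)) = +8.9879 rad/s; magnitude 8.9879 rad/s.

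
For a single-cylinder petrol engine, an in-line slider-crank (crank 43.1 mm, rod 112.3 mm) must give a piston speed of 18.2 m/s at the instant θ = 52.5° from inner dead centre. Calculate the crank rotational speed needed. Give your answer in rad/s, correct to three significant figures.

427

For an in-line slider-crank, |v_piston| = rω|sinθ|·[1 + r cosθ/√(L² − r² sin²θ)].
With r = 0.0431 m, L = 0.1123 m, θ = 52.5°: the bracketed kinematic factor |dx/dθ| = 0.042581 m.
ω = v/|dx/dθ| = 18.2/0.042581 = 427.42 rad/s.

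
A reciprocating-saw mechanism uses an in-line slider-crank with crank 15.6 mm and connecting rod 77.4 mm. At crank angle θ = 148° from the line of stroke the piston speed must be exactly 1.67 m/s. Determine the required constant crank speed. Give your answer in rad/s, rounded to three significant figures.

244

For an in-line slider-crank, |v_piston| = rω|sinθ|·[1 + r cosθ/√(L² − r² sin²θ)].
With r = 0.0156 m, L = 0.0774 m, θ = 148°: the bracketed kinematic factor |dx/dθ| = 0.0068456 m.
ω = v/|dx/dθ| = 1.67/0.0068456 = 243.95 rad/s.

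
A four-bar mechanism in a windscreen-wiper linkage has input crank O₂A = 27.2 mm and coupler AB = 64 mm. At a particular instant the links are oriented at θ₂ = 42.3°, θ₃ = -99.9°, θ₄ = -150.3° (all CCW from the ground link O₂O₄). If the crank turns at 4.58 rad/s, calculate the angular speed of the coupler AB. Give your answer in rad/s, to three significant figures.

0.551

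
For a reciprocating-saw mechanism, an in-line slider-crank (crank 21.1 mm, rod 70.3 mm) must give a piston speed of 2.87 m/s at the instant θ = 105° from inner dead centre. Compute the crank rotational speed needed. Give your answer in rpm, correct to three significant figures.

1460

For an in-line slider-crank, |v_piston| = rω|sinθ|·[1 + r cosθ/√(L² − r² sin²θ)].
With r = 0.0211 m, L = 0.0703 m, θ = 105°: the bracketed kinematic factor |dx/dθ| = 0.018727 m.
ω = v/|dx/dθ| = 2.87/0.018727 = 153.26 rad/s.
N = 60ω/(2π) = 1463.5 rpm.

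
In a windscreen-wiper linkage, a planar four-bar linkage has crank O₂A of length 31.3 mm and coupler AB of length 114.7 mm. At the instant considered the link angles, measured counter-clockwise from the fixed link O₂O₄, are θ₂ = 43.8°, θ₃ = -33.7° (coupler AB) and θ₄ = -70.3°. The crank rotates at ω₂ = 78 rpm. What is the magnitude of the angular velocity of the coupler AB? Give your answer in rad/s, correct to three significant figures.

ω₂ = 8.168 rad/s (from 78 rpm).
Differentiating the loop-closure r₂e^{iθ₂}+r₃e^{iθ₃}=r₁+r₄e^{iθ₄} gives r₂ω₂e^{iθ₂}+r₃ω₃e^{iθ₃}=r₄ω₄e^{iθ₄}.
Eliminating the other unknown: ω₃ = r₂ω₂ sin(θ₄−θ₂) / [r₃ sin(θ₃−θ₄)].
Numerator sine = -0.91283; denominator sine = +0.59622.
Result = 0.0313·8.168·(-0.91283) / (0.1147·(+0.59622)) = -3.4126 rad/s; magnitude 3.4126 rad/s.

3.41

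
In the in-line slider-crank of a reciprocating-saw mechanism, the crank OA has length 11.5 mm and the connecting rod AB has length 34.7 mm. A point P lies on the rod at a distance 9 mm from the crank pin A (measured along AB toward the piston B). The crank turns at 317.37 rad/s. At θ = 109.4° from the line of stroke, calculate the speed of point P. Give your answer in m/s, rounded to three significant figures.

ω = 317.4 rad/s.  Crank-pin speed |V_A| = rω = 3.6498 m/s, perpendicular to OA.
Rod angle: sinφ = −(r/L) sinθ ⇒ φ = -18.216°; ω_rod = −rω cosθ/√(L²−r²sin²θ) = +36.78 rad/s.
V_P = V_A + ω_rod × AP, with AP = 0.009 m along the rod.
Components: V_Px = −rω sinθ − a·ω_rod·sinφ = -3.3391 m/s;  V_Py = rω cosθ + a·ω_rod·cosφ = -0.89788 m/s.
|V_P| = √(V_Px² + V_Py²) = 3.4577 m/s.

3.46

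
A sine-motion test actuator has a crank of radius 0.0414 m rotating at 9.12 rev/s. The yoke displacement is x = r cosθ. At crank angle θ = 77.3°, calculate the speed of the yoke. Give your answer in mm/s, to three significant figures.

2310

ω = 57.3 rad/s (from 9.12 rev/s).
x = r cosθ ⇒ ẋ = −rω sinθ.
|v| = rω|sinθ| = 0.0414·57.3·|sin 77.3°| = 2.3143 m/s = 2314.3 mm/s.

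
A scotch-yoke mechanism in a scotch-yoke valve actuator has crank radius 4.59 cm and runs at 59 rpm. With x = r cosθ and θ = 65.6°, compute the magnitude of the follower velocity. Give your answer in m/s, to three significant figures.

0.258

ω = 6.178 rad/s (from 59 rpm).
x = r cosθ ⇒ ẋ = −rω sinθ.
|v| = rω|sinθ| = 0.0459·6.178·|sin 65.6°| = 0.25826 m/s.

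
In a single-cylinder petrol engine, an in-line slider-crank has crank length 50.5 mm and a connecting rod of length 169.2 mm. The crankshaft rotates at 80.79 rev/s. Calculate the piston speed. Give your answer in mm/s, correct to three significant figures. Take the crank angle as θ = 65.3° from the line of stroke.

ω = 2π·80.8 = 507.6 rad/s
For an in-line slider-crank, x = r cosθ + √(L² − r² sin²θ), so v = −rω sinθ·[1 + r cosθ/√(L² − r² sin²θ)].
With r = 0.0505 m, L = 0.1692 m, θ = 65.3°: √(L² − r² sin²θ) = 0.16286 m.
v = −0.0505·507.6·0.90851·[1 + 0.0505·0.41787/0.16286] = -26.307 m/s.
|v| = 26.307 m/s = 26307 mm/s.

26300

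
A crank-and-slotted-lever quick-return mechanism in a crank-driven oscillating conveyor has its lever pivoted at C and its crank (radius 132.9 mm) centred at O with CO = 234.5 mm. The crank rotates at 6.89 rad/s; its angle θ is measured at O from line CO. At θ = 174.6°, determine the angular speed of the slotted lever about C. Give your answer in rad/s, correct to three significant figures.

8.69

ω = 6.89 rad/s
Crank pin A relative to C: A = (d + r cosθ, r sinθ); lever angle φ = atan2(r sinθ, d + r cosθ).
Differentiating tanφ: φ̇ = rω(d cosθ + r)/(d² + r² + 2dr cosθ).
d² + r² + 2dr cosθ = |CA|² = 0.0105992 m²;  d cosθ + r = -0.10056 m.
|ω_lever| = |0.1329·6.89·-0.10056| / 0.0105992 = 8.6875 rad/s.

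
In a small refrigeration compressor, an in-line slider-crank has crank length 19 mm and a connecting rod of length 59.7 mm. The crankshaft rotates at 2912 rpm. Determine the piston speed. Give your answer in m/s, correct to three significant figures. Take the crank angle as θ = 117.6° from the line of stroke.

ω = 2π·2912/60 = 304.9 rad/s
For an in-line slider-crank, x = r cosθ + √(L² − r² sin²θ), so v = −rω sinθ·[1 + r cosθ/√(L² − r² sin²θ)].
With r = 0.019 m, L = 0.0597 m, θ = 117.6°: √(L² − r² sin²θ) = 0.057276 m.
v = −0.019·304.9·0.88620·[1 + 0.019·-0.46330/0.057276] = -4.3455 m/s.
|v| = 4.3455 m/s.

4.35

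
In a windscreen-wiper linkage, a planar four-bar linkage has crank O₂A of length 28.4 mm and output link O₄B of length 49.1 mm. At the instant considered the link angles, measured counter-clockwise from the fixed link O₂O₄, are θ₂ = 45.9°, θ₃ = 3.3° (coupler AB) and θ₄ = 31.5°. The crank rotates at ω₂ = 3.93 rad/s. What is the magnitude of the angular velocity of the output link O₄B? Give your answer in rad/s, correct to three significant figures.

ω₂ = 3.93 rad/s
Differentiating the loop-closure r₂e^{iθ₂}+r₃e^{iθ₃}=r₁+r₄e^{iθ₄} gives r₂ω₂e^{iθ₂}+r₃ω₃e^{iθ₃}=r₄ω₄e^{iθ₄}.
Eliminating the other unknown: ω₄ = r₂ω₂ sin(θ₂−θ₃) / [r₄ sin(θ₄−θ₃)].
Numerator sine = +0.67688; denominator sine = +0.47255.
Result = 0.0284·3.93·(+0.67688) / (0.0491·(+0.47255)) = +3.256 rad/s; magnitude 3.256 rad/s.

3.26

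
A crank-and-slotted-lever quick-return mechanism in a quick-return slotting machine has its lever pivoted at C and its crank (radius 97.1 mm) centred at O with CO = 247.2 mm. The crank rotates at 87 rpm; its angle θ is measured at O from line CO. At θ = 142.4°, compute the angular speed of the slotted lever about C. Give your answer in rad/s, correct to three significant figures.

2.69

ω = 9.111 rad/s (from 87 rpm).
Crank pin A relative to C: A = (d + r cosθ, r sinθ); lever angle φ = atan2(r sinθ, d + r cosθ).
Differentiating tanφ: φ̇ = rω(d cosθ + r)/(d² + r² + 2dr cosθ).
d² + r² + 2dr cosθ = |CA|² = 0.0325014 m²;  d cosθ + r = -0.098754 m.
|ω_lever| = |0.0971·9.111·-0.098754| / 0.0325014 = 2.6879 rad/s.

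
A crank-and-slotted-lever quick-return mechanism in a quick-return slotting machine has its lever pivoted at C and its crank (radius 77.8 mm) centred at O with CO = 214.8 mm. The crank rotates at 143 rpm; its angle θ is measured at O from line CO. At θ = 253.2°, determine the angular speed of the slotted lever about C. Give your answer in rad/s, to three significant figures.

0.431

ω = 14.97 rad/s (from 143 rpm).
Crank pin A relative to C: A = (d + r cosθ, r sinθ); lever angle φ = atan2(r sinθ, d + r cosθ).
Differentiating tanφ: φ̇ = rω(d cosθ + r)/(d² + r² + 2dr cosθ).
d² + r² + 2dr cosθ = |CA|² = 0.0425316 m²;  d cosθ + r = +0.015716 m.
|ω_lever| = |0.0778·14.97·+0.015716| / 0.0425316 = 0.4305 rad/s.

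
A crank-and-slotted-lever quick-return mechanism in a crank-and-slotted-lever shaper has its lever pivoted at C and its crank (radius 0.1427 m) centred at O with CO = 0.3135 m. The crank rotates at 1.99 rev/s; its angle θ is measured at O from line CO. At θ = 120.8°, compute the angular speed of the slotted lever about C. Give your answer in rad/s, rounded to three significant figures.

0.437

ω = 12.5 rad/s (from 1.99 rev/s).
Crank pin A relative to C: A = (d + r cosθ, r sinθ); lever angle φ = atan2(r sinθ, d + r cosθ).
Differentiating tanφ: φ̇ = rω(d cosθ + r)/(d² + r² + 2dr cosθ).
d² + r² + 2dr cosθ = |CA|² = 0.0728316 m²;  d cosθ + r = -0.017825 m.
|ω_lever| = |0.1427·12.5·-0.017825| / 0.0728316 = 0.43669 rad/s.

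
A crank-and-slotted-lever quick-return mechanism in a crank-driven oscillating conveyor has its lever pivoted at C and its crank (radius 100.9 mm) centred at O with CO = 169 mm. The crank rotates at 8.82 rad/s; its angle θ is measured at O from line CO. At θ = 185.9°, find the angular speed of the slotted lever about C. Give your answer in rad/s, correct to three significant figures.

12.4

ω = 8.82 rad/s
Crank pin A relative to C: A = (d + r cosθ, r sinθ); lever angle φ = atan2(r sinθ, d + r cosθ).
Differentiating tanφ: φ̇ = rω(d cosθ + r)/(d² + r² + 2dr cosθ).
d² + r² + 2dr cosθ = |CA|² = 0.00481827 m²;  d cosθ + r = -0.067205 m.
|ω_lever| = |0.1009·8.82·-0.067205| / 0.00481827 = 12.413 rad/s.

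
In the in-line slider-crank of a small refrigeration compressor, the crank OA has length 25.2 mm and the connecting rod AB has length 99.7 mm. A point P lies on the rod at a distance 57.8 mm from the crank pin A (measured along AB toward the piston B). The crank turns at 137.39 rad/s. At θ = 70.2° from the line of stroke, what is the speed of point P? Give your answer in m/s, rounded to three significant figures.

3.46

ω = 137.4 rad/s.  Crank-pin speed |V_A| = rω = 3.4622 m/s, perpendicular to OA.
Rod angle: sinφ = −(r/L) sinθ ⇒ φ = -13.758°; ω_rod = −rω cosθ/√(L²−r²sin²θ) = -12.111 rad/s.
V_P = V_A + ω_rod × AP, with AP = 0.0578 m along the rod.
Components: V_Px = −rω sinθ − a·ω_rod·sinφ = -3.424 m/s;  V_Py = rω cosθ + a·ω_rod·cosφ = +0.49288 m/s.
|V_P| = √(V_Px² + V_Py²) = 3.4593 m/s.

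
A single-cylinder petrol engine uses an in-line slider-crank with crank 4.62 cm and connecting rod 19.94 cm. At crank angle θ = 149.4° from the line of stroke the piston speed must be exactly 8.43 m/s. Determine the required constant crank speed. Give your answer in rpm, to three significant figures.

4280

For an in-line slider-crank, |v_piston| = rω|sinθ|·[1 + r cosθ/√(L² − r² sin²θ)].
With r = 0.0462 m, L = 0.1994 m, θ = 149.4°: the bracketed kinematic factor |dx/dθ| = 0.018795 m.
ω = v/|dx/dθ| = 8.43/0.018795 = 448.53 rad/s.
N = 60ω/(2π) = 4283.2 rpm.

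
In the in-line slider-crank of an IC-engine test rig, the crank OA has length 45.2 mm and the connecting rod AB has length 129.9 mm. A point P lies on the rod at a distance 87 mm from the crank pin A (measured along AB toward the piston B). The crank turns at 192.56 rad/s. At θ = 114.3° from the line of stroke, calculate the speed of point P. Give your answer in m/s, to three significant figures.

ω = 192.6 rad/s.  Crank-pin speed |V_A| = rω = 8.7037 m/s, perpendicular to OA.
Rod angle: sinφ = −(r/L) sinθ ⇒ φ = -18.490°; ω_rod = −rω cosθ/√(L²−r²sin²θ) = +29.073 rad/s.
V_P = V_A + ω_rod × AP, with AP = 0.087 m along the rod.
Components: V_Px = −rω sinθ − a·ω_rod·sinφ = -7.1304 m/s;  V_Py = rω cosθ + a·ω_rod·cosφ = -1.1829 m/s.
|V_P| = √(V_Px² + V_Py²) = 7.2279 m/s.

7.23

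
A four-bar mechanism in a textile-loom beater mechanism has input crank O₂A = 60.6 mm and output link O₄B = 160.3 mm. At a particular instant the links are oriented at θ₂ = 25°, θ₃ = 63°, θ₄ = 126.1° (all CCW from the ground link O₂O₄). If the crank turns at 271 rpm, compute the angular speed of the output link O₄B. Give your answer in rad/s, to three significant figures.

ω₂ = 28.38 rad/s (from 271 rpm).
Differentiating the loop-closure r₂e^{iθ₂}+r₃e^{iθ₃}=r₁+r₄e^{iθ₄} gives r₂ω₂e^{iθ₂}+r₃ω₃e^{iθ₃}=r₄ω₄e^{iθ₄}.
Eliminating the other unknown: ω₄ = r₂ω₂ sin(θ₂−θ₃) / [r₄ sin(θ₄−θ₃)].
Numerator sine = -0.61566; denominator sine = +0.89180.
Result = 0.0606·28.38·(-0.61566) / (0.1603·(+0.89180)) = -7.4065 rad/s; magnitude 7.4065 rad/s.

7.41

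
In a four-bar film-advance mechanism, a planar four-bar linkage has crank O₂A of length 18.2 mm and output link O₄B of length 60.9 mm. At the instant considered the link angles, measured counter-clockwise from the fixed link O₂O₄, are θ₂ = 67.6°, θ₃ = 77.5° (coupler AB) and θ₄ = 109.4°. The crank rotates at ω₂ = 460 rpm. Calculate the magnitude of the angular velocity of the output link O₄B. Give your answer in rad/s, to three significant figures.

ω₂ = 48.17 rad/s (from 460 rpm).
Differentiating the loop-closure r₂e^{iθ₂}+r₃e^{iθ₃}=r₁+r₄e^{iθ₄} gives r₂ω₂e^{iθ₂}+r₃ω₃e^{iθ₃}=r₄ω₄e^{iθ₄}.
Eliminating the other unknown: ω₄ = r₂ω₂ sin(θ₂−θ₃) / [r₄ sin(θ₄−θ₃)].
Numerator sine = -0.17193; denominator sine = +0.52844.
Result = 0.0182·48.17·(-0.17193) / (0.0609·(+0.52844)) = -4.6838 rad/s; magnitude 4.6838 rad/s.

4.68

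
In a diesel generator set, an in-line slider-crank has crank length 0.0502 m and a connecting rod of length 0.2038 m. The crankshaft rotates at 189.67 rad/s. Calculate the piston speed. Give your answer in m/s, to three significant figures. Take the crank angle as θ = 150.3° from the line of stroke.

3.70

ω = 189.7 rad/s
For an in-line slider-crank, x = r cosθ + √(L² − r² sin²θ), so v = −rω sinθ·[1 + r cosθ/√(L² − r² sin²θ)].
With r = 0.0502 m, L = 0.2038 m, θ = 150.3°: √(L² − r² sin²θ) = 0.20228 m.
v = −0.0502·189.7·0.49546·[1 + 0.0502·-0.86863/0.20228] = -3.7005 m/s.
|v| = 3.7005 m/s.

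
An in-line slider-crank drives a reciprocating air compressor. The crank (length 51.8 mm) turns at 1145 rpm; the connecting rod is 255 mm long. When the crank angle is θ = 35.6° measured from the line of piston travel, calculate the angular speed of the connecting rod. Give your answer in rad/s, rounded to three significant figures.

ω = 119.9 rad/s (converted from 1145 rpm).
The rod makes angle φ with the slider axis where L sinφ = r sinθ; differentiating, L cosφ·φ̇ = r ω cosθ.
L cosφ = √(L² − r² sin²θ) = 0.25321 m.
|ω_rod| = r ω |cosθ| / √(L² − r² sin²θ) = 0.0518·119.9·0.81310/0.25321 = 19.945 rad/s.

19.9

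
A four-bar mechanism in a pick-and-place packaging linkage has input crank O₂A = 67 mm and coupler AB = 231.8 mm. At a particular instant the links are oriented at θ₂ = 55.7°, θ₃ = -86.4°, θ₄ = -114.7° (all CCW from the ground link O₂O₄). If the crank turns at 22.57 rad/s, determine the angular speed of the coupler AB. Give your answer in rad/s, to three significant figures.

2.29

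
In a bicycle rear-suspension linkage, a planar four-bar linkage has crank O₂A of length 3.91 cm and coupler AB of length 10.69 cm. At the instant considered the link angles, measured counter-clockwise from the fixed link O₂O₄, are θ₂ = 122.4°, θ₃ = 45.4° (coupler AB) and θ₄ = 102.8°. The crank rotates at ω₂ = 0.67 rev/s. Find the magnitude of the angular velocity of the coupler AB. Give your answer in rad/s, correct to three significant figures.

ω₂ = 4.21 rad/s (from 0.67 rev/s).
Differentiating the loop-closure r₂e^{iθ₂}+r₃e^{iθ₃}=r₁+r₄e^{iθ₄} gives r₂ω₂e^{iθ₂}+r₃ω₃e^{iθ₃}=r₄ω₄e^{iθ₄}.
Eliminating the other unknown: ω₃ = r₂ω₂ sin(θ₄−θ₂) / [r₃ sin(θ₃−θ₄)].
Numerator sine = -0.33545; denominator sine = -0.84245.
Result = 0.0391·4.21·(-0.33545) / (0.1069·(-0.84245)) = +0.61311 rad/s; magnitude 0.61311 rad/s.

0.613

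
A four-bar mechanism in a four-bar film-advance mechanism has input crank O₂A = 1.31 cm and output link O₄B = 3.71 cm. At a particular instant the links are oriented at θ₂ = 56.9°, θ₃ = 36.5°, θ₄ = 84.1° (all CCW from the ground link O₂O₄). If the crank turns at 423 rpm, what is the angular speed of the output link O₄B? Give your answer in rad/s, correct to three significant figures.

7.38

ω₂ = 44.3 rad/s (from 423 rpm).
Differentiating the loop-closure r₂e^{iθ₂}+r₃e^{iθ₃}=r₁+r₄e^{iθ₄} gives r₂ω₂e^{iθ₂}+r₃ω₃e^{iθ₃}=r₄ω₄e^{iθ₄}.
Eliminating the other unknown: ω₄ = r₂ω₂ sin(θ₂−θ₃) / [r₄ sin(θ₄−θ₃)].
Numerator sine = +0.34857; denominator sine = +0.73846.
Result = 0.0131·44.3·(+0.34857) / (0.0371·(+0.73846)) = +7.383 rad/s; magnitude 7.383 rad/s.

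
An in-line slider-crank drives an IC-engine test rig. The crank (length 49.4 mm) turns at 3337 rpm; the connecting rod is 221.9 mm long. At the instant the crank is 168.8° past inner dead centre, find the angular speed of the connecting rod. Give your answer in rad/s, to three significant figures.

76.4

ω = 349.4 rad/s (converted from 3337 rpm).
The rod makes angle φ with the slider axis where L sinφ = r sinθ; differentiating, L cosφ·φ̇ = r ω cosθ.
L cosφ = √(L² − r² sin²θ) = 0.22169 m.
|ω_rod| = r ω |cosθ| / √(L² − r² sin²θ) = 0.0494·349.4·0.98096/0.22169 = 76.385 rad/s.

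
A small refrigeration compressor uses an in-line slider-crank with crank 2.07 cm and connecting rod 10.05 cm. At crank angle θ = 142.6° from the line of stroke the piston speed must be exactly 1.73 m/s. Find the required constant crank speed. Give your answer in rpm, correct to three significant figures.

1570

For an in-line slider-crank, |v_piston| = rω|sinθ|·[1 + r cosθ/√(L² − r² sin²θ)].
With r = 0.0207 m, L = 0.1005 m, θ = 142.6°: the bracketed kinematic factor |dx/dθ| = 0.010499 m.
ω = v/|dx/dθ| = 1.73/0.010499 = 164.77 rad/s.
N = 60ω/(2π) = 1573.5 rpm.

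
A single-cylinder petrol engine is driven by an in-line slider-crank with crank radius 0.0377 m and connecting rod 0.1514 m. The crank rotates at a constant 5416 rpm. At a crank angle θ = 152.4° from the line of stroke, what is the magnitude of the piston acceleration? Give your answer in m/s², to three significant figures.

8980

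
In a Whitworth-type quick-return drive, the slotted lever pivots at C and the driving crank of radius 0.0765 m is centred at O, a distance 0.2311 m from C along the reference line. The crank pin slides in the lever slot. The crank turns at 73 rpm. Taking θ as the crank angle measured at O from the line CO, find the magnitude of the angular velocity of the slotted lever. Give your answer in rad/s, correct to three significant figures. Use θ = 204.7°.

2.88

ω = 7.645 rad/s (from 73 rpm).
Crank pin A relative to C: A = (d + r cosθ, r sinθ); lever angle φ = atan2(r sinθ, d + r cosθ).
Differentiating tanφ: φ̇ = rω(d cosθ + r)/(d² + r² + 2dr cosθ).
d² + r² + 2dr cosθ = |CA|² = 0.0271362 m²;  d cosθ + r = -0.13346 m.
|ω_lever| = |0.0765·7.645·-0.13346| / 0.0271362 = 2.8761 rad/s.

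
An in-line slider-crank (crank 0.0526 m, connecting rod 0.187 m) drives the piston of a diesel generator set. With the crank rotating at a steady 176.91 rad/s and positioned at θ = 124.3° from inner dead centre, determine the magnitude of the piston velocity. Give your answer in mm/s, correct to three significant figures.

ω = 176.9 rad/s
For an in-line slider-crank, x = r cosθ + √(L² − r² sin²θ), so v = −rω sinθ·[1 + r cosθ/√(L² − r² sin²θ)].
With r = 0.0526 m, L = 0.187 m, θ = 124.3°: √(L² − r² sin²θ) = 0.18188 m.
v = −0.0526·176.9·0.82610·[1 + 0.0526·-0.56353/0.18188] = -6.4344 m/s.
|v| = 6.4344 m/s = 6434.4 mm/s.

6430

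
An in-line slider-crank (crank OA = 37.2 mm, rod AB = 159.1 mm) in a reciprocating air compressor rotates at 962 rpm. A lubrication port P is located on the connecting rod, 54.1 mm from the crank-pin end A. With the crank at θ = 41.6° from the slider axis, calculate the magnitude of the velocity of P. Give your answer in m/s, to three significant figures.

3.22

ω = 100.7 rad/s.  Crank-pin speed |V_A| = rω = 3.7475 m/s, perpendicular to OA.
Rod angle: sinφ = −(r/L) sinθ ⇒ φ = -8.930°; ω_rod = −rω cosθ/√(L²−r²sin²θ) = -17.83 rad/s.
V_P = V_A + ω_rod × AP, with AP = 0.0541 m along the rod.
Components: V_Px = −rω sinθ − a·ω_rod·sinφ = -2.6378 m/s;  V_Py = rω cosθ + a·ω_rod·cosφ = +1.8495 m/s.
|V_P| = √(V_Px² + V_Py²) = 3.2216 m/s.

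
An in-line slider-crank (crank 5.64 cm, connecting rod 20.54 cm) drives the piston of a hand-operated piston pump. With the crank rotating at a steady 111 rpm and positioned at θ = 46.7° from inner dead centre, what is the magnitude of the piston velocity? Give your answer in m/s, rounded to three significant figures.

0.569

ω = 2π·111/60 = 11.62 rad/s
For an in-line slider-crank, x = r cosθ + √(L² − r² sin²θ), so v = −rω sinθ·[1 + r cosθ/√(L² − r² sin²θ)].
With r = 0.0564 m, L = 0.2054 m, θ = 46.7°: √(L² − r² sin²θ) = 0.20126 m.
v = −0.0564·11.62·0.72777·[1 + 0.0564·0.68582/0.20126] = -0.56882 m/s.
|v| = 0.56882 m/s.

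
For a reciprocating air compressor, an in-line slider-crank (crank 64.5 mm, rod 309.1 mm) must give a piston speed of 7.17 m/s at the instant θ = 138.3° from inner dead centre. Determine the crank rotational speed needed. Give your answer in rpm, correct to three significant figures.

1890

For an in-line slider-crank, |v_piston| = rω|sinθ|·[1 + r cosθ/√(L² − r² sin²θ)].
With r = 0.0645 m, L = 0.3091 m, θ = 138.3°: the bracketed kinematic factor |dx/dθ| = 0.036157 m.
ω = v/|dx/dθ| = 7.17/0.036157 = 198.3 rad/s.
N = 60ω/(2π) = 1893.6 rpm.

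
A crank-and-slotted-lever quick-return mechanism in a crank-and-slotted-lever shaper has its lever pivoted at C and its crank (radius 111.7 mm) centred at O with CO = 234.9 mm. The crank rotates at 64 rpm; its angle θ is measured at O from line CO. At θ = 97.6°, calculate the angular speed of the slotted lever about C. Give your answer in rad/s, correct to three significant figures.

0.994

ω = 6.702 rad/s (from 64 rpm).
Crank pin A relative to C: A = (d + r cosθ, r sinθ); lever angle φ = atan2(r sinθ, d + r cosθ).
Differentiating tanφ: φ̇ = rω(d cosθ + r)/(d² + r² + 2dr cosθ).
d² + r² + 2dr cosθ = |CA|² = 0.0607145 m²;  d cosθ + r = +0.080633 m.
|ω_lever| = |0.1117·6.702·+0.080633| / 0.0607145 = 0.99422 rad/s.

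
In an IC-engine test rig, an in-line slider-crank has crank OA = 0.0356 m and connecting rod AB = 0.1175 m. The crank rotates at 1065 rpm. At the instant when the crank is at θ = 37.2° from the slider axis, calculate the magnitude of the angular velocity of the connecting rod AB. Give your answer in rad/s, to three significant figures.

ω = 111.5 rad/s (converted from 1065 rpm).
The rod makes angle φ with the slider axis where L sinφ = r sinθ; differentiating, L cosφ·φ̇ = r ω cosθ.
L cosφ = √(L² − r² sin²θ) = 0.11551 m.
|ω_rod| = r ω |cosθ| / √(L² − r² sin²θ) = 0.0356·111.5·0.79653/0.11551 = 27.378 rad/s.

27.4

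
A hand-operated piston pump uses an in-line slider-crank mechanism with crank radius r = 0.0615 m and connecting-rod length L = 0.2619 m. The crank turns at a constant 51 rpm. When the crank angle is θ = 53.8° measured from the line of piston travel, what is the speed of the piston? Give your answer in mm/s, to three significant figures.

302

ω = 2π·51/60 = 5.341 rad/s
For an in-line slider-crank, x = r cosθ + √(L² − r² sin²θ), so v = −rω sinθ·[1 + r cosθ/√(L² − r² sin²θ)].
With r = 0.0615 m, L = 0.2619 m, θ = 53.8°: √(L² − r² sin²θ) = 0.25715 m.
v = −0.0615·5.341·0.80696·[1 + 0.0615·0.59061/0.25715] = -0.30249 m/s.
|v| = 0.30249 m/s = 302.49 mm/s.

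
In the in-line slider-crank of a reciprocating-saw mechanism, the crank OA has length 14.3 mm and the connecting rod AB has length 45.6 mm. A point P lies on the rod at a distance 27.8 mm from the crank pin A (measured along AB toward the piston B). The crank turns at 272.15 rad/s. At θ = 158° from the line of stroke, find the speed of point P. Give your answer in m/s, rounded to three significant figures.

1.85

ω = 272.1 rad/s.  Crank-pin speed |V_A| = rω = 3.8917 m/s, perpendicular to OA.
Rod angle: sinφ = −(r/L) sinθ ⇒ φ = -6.746°; ω_rod = −rω cosθ/√(L²−r²sin²θ) = +79.683 rad/s.
V_P = V_A + ω_rod × AP, with AP = 0.0278 m along the rod.
Components: V_Px = −rω sinθ − a·ω_rod·sinφ = -1.1976 m/s;  V_Py = rω cosθ + a·ω_rod·cosφ = -1.4085 m/s.
|V_P| = √(V_Px² + V_Py²) = 1.8489 m/s.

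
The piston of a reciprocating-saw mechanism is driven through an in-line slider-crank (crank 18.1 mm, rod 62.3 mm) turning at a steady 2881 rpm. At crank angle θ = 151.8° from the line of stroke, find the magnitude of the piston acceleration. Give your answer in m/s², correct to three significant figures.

1180

ω = 2π·2881/60 = 301.7 rad/s
x(θ) = r cosθ + √(L² − r² sin²θ); with ω constant, a = ω²·d²x/dθ².
d²x/dθ² = −r cosθ − r²(cos2θ)/√u − r⁴ sin²2θ/(4u^{3/2}),  u = L² − r² sin²θ = 0.00380813 m².
Substituting r = 0.0181 m, L = 0.0623 m, θ = 151.8°: d²x/dθ² = +0.012935 m.
a = ω²·d²x/dθ² = (301.7)²·(+0.012935) = +1177.3 m/s²;  |a| = 1177.3 m/s².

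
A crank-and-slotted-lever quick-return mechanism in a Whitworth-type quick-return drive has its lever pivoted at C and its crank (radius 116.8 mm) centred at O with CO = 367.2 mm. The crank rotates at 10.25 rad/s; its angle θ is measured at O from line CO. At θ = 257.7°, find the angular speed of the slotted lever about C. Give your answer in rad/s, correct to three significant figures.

ω = 10.25 rad/s
Crank pin A relative to C: A = (d + r cosθ, r sinθ); lever angle φ = atan2(r sinθ, d + r cosθ).
Differentiating tanφ: φ̇ = rω(d cosθ + r)/(d² + r² + 2dr cosθ).
d² + r² + 2dr cosθ = |CA|² = 0.130205 m²;  d cosθ + r = +0.038575 m.
|ω_lever| = |0.1168·10.25·+0.038575| / 0.130205 = 0.35469 rad/s.

0.355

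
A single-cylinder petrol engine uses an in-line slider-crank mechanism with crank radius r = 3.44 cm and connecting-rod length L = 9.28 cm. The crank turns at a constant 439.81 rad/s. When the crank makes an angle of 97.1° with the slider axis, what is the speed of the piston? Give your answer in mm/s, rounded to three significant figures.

14300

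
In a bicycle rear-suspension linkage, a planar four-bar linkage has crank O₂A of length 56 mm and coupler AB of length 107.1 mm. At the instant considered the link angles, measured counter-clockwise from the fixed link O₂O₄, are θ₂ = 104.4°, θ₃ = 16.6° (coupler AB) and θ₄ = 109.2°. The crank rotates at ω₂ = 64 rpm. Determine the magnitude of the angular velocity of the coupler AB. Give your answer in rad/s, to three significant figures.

0.294

ω₂ = 6.702 rad/s (from 64 rpm).
Differentiating the loop-closure r₂e^{iθ₂}+r₃e^{iθ₃}=r₁+r₄e^{iθ₄} gives r₂ω₂e^{iθ₂}+r₃ω₃e^{iθ₃}=r₄ω₄e^{iθ₄}.
Eliminating the other unknown: ω₃ = r₂ω₂ sin(θ₄−θ₂) / [r₃ sin(θ₃−θ₄)].
Numerator sine = +0.08368; denominator sine = -0.99897.
Result = 0.056·6.702·(+0.08368) / (0.1071·(-0.99897)) = -0.29354 rad/s; magnitude 0.29354 rad/s.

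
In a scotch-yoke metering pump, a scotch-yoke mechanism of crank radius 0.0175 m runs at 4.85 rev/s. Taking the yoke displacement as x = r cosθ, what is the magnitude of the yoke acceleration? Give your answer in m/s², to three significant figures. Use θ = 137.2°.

ω = 30.47 rad/s (from 4.85 rev/s).
x = r cosθ ⇒ ẍ = −rω² cosθ (ω constant).
|a| = rω²|cosθ| = 0.0175·(30.47)²·|cos 137.2°| = 11.924 m/s².

11.9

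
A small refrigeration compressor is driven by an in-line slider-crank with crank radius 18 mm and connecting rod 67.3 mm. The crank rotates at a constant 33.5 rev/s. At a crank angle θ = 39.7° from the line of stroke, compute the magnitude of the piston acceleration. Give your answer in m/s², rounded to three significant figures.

657

ω = 2π·33.5 = 210.5 rad/s
x(θ) = r cosθ + √(L² − r² sin²θ); with ω constant, a = ω²·d²x/dθ².
d²x/dθ² = −r cosθ − r²(cos2θ)/√u − r⁴ sin²2θ/(4u^{3/2}),  u = L² − r² sin²θ = 0.00439709 m².
Substituting r = 0.018 m, L = 0.0673 m, θ = 39.7°: d²x/dθ² = -0.014835 m.
a = ω²·d²x/dθ² = (210.5)²·(-0.014835) = -657.26 m/s²;  |a| = 657.26 m/s².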